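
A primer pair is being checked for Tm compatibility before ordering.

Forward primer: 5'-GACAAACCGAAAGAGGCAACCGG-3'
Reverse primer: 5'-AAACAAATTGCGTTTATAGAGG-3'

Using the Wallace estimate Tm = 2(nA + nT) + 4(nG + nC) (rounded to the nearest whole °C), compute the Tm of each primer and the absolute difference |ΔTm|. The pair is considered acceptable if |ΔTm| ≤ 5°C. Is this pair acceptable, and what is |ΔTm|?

Forward: A=10 T=0 G=7 C=6 → Tm = 2·10 + 4·13 = 72°C.
Reverse: A=9 T=6 G=5 C=2 → Tm = 2·15 + 4·7 = 58°C.
|ΔTm| = |72 − 58| = 14°C, > 5°C.

|ΔTm| = 14°C; the pair is not acceptable.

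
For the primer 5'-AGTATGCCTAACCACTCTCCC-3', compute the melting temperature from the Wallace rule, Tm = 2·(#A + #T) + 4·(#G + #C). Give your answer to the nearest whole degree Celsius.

64°C

Base counts: A=5, T=5, G=2, C=9 (length 21).
Tm = 2·(5+5) + 4·(2+9) = 2·10 + 4·11 = 20 + 44 = 64°C.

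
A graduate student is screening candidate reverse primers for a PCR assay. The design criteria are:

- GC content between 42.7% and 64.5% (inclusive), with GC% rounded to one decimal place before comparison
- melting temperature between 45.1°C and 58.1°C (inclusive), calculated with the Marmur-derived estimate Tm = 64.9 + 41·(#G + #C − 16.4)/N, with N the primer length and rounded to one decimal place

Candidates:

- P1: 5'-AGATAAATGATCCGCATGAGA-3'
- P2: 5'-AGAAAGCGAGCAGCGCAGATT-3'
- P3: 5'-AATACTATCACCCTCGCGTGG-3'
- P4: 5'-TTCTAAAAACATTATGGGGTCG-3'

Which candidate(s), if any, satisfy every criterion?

P1 (21 nt, A=9 T=4 G=5 C=3): GC 8/21 = 38.1%, outside 42.7–64.5% ✗; Tm = 64.9 + 41·(8 − 16.4)/21 = 48.5°C ✓ — fails.
P2 (21 nt, A=8 T=2 G=7 C=4): GC 11/21 = 52.4% ✓; Tm = 64.9 + 41·(11 − 16.4)/21 = 54.4°C ✓ — passes.
P3 (21 nt, A=5 T=5 G=4 C=7): GC 11/21 = 52.4% ✓; Tm = 64.9 + 41·(11 − 16.4)/21 = 54.4°C ✓ — passes.
P4 (22 nt, A=7 T=7 G=5 C=3): GC 8/22 = 36.4%, outside 42.7–64.5% ✗; Tm = 64.9 + 41·(8 − 16.4)/22 = 49.2°C ✓ — fails.

P2 and P3.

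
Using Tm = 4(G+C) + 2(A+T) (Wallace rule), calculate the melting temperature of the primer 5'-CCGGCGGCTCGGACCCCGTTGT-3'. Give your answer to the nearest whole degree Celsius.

78°C

Base counts: A=1, T=4, G=8, C=9 (length 22).
Tm = 2·(1+4) + 4·(8+9) = 2·5 + 4·17 = 10 + 68 = 78°C.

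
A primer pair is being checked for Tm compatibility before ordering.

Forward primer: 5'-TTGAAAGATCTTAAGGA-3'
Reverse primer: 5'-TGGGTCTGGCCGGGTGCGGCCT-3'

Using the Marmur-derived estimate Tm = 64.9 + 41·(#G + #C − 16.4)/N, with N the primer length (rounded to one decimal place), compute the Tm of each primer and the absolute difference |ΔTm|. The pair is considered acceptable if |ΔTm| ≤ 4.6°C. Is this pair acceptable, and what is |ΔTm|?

Forward: G+C = 5, N = 17 → Tm = 64.9 + 41·(5 − 16.4)/17 = 37.4°C.
Reverse: G+C = 17, N = 22 → Tm = 64.9 + 41·(17 − 16.4)/22 = 66.0°C.
|ΔTm| = |37.4 − 66.0| = 28.6°C, > 4.6°C.

|ΔTm| = 28.6°C; the pair is not acceptable.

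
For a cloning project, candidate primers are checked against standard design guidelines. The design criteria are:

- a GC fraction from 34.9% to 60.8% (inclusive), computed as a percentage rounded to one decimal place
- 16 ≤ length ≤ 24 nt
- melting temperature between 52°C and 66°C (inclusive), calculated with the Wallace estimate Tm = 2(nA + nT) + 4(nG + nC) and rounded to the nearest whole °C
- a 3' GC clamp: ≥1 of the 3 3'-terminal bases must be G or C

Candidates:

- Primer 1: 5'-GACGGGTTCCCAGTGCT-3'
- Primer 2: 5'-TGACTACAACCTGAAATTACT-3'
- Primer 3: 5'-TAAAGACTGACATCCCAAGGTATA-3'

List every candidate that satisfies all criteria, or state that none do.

None of the candidates satisfy all criteria.

Primer 1 (17 nt, A=2 T=4 G=6 C=5): GC 11/17 = 64.7%, outside 34.9–60.8% ✗; length 17 ✓; Tm = 2·6 + 4·11 = 56°C ✓; 3' end GCT has 2 G/C ✓ — fails.
Primer 2 (21 nt, A=8 T=6 G=2 C=5): GC 7/21 = 33.3%, outside 34.9–60.8% ✗; length 21 ✓; Tm = 2·14 + 4·7 = 56°C ✓; 3' end ACT has 1 G/C ✓ — fails.
Primer 3 (24 nt, A=10 T=5 G=4 C=5): GC 9/24 = 37.5% ✓; length 24 ✓; Tm = 2·15 + 4·9 = 66°C ✓; 3' end ATA has 0 G/C, need ≥1 ✗ — fails.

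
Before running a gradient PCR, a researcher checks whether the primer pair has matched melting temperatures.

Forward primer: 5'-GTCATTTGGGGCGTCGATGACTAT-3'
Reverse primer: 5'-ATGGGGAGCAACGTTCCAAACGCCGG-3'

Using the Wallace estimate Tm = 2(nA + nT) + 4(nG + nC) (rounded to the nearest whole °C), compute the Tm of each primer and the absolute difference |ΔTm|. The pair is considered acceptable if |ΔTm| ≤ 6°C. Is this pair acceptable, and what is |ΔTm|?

|ΔTm| = 12°C; the pair is not acceptable.

Forward: A=4 T=8 G=8 C=4 → Tm = 2·12 + 4·12 = 72°C.
Reverse: A=7 T=3 G=9 C=7 → Tm = 2·10 + 4·16 = 84°C.
|ΔTm| = |72 − 84| = 12°C, > 6°C.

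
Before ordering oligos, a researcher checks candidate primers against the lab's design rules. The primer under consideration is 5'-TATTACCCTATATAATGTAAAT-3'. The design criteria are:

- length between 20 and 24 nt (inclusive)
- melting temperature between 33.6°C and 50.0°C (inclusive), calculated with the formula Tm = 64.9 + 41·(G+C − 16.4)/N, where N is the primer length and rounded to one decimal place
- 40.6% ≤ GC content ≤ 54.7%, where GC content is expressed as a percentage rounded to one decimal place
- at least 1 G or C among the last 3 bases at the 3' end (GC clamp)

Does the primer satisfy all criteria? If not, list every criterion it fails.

Base counts: A=9, T=9, G=1, C=3 (length 22).
length: length 22 ✓
Tm: Tm = 64.9 + 41·(4 − 16.4)/22 = 41.8°C ✓
GC content: GC 4/22 = 18.2%, outside 40.6–54.7% ✗
GC clamp: 3' end AAT has 0 G/C, need ≥1 ✗

Fails: GC content, GC clamp.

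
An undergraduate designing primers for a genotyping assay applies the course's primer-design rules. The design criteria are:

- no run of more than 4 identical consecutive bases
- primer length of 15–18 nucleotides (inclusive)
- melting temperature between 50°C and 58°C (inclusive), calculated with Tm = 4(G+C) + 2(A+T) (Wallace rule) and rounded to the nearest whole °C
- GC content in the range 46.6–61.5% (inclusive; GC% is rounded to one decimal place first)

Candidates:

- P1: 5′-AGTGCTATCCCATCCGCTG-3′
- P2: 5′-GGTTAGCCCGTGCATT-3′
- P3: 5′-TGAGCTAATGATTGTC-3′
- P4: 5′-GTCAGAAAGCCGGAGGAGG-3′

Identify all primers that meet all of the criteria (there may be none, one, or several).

P2 only.

P1 (19 nt, A=3 T=5 G=4 C=7): longest run = 3 ✓; length 19, outside 15–18 ✗; Tm = 2·8 + 4·11 = 60°C, outside 50–58°C ✗; GC 11/19 = 57.9% ✓ — fails.
P2 (16 nt, A=2 T=5 G=5 C=4): longest run = 3 ✓; length 16 ✓; Tm = 2·7 + 4·9 = 50°C ✓; GC 9/16 = 56.3% ✓ — passes.
P3 (16 nt, A=4 T=6 G=4 C=2): longest run = 2 ✓; length 16 ✓; Tm = 2·10 + 4·6 = 44°C, outside 50–58°C ✗; GC 6/16 = 37.5%, outside 46.6–61.5% ✗ — fails.
P4 (19 nt, A=6 T=1 G=9 C=3): longest run = 3 ✓; length 19, outside 15–18 ✗; Tm = 2·7 + 4·12 = 62°C, outside 50–58°C ✗; GC 12/19 = 63.2%, outside 46.6–61.5% ✗ — fails.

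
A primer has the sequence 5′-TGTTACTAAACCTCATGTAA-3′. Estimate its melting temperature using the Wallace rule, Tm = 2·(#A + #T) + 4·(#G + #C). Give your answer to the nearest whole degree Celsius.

52°C

Base counts: A=7, T=7, G=2, C=4 (length 20).
Tm = 2·(7+7) + 4·(2+4) = 2·14 + 4·6 = 28 + 24 = 52°C.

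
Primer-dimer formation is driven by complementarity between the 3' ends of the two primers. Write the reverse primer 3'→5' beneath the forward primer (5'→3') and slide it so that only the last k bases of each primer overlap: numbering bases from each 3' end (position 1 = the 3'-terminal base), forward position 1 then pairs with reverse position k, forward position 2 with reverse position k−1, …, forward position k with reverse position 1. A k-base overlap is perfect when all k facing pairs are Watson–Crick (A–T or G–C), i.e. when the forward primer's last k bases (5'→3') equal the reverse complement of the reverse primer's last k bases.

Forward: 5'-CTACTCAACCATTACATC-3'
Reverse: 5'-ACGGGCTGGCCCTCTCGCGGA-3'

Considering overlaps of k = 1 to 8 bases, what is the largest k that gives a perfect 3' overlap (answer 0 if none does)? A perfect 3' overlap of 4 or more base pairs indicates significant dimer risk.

Longest perfect overlap: 2 complementary base pairs; below the dimer-risk threshold (threshold 4).

Last 8 bases (5'→3') — forward …ATTACATC, reverse …CTCGCGGA.
Reverse complement of the reverse primer's last 8 bases: TCCGCGAG; its first k bases are the reverse complement of the reverse primer's last k bases, so a perfect k-base overlap needs the forward primer's last k bases to equal them.
Comparing (forward last k vs required): k=1: C vs T ✗; k=2: TC vs TC ✓; k=3: ATC vs TCC ✗; k=4: CATC vs TCCG ✗; k=5: ACATC vs TCCGC ✗; k=6: TACATC vs TCCGCG ✗; k=7: TTACATC vs TCCGCGA ✗; k=8: ATTACATC vs TCCGCGAG ✗.
Only k = 2 is perfect, so the longest perfect 3' overlap is 2.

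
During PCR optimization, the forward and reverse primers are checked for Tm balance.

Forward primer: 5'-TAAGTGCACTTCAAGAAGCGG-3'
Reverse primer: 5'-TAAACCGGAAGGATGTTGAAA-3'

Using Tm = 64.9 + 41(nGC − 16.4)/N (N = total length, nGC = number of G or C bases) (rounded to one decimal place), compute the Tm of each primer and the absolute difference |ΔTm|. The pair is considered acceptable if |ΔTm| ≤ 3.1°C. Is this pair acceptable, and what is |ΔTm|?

|ΔTm| = 3.9°C; the pair is not acceptable.

Forward: G+C = 10, N = 21 → Tm = 64.9 + 41·(10 − 16.4)/21 = 52.4°C.
Reverse: G+C = 8, N = 21 → Tm = 64.9 + 41·(8 − 16.4)/21 = 48.5°C.
|ΔTm| = |52.4 − 48.5| = 3.9°C, > 3.1°C.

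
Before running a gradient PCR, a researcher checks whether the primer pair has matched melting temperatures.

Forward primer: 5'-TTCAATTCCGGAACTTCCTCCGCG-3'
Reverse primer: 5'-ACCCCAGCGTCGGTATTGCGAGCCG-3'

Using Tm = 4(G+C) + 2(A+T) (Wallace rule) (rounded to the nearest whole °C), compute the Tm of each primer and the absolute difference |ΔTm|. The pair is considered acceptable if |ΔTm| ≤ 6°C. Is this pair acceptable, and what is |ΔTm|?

Forward: A=4 T=7 G=4 C=9 → Tm = 2·11 + 4·13 = 74°C.
Reverse: A=4 T=4 G=8 C=9 → Tm = 2·8 + 4·17 = 84°C.
|ΔTm| = |74 − 84| = 10°C, > 6°C.

|ΔTm| = 10°C; the pair is not acceptable.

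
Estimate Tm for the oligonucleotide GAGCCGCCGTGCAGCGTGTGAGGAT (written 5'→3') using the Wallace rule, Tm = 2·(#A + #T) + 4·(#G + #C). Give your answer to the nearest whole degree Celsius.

84°C

Base counts: A=4, T=4, G=11, C=6 (length 25).
Tm = 2·(4+4) + 4·(11+6) = 2·8 + 4·17 = 16 + 68 = 84°C.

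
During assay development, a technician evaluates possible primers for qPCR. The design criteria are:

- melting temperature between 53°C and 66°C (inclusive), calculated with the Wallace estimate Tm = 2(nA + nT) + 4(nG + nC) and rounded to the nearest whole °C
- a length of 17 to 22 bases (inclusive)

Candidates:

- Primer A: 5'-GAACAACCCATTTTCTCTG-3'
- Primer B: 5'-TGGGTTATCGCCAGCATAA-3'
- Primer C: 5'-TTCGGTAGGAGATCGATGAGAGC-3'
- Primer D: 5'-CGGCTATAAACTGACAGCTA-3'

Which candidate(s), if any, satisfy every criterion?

Primer A, Primer B and Primer D.

Primer A (19 nt, A=5 T=6 G=2 C=6): Tm = 2·11 + 4·8 = 54°C ✓; length 19 ✓ — passes.
Primer B (19 nt, A=5 T=5 G=5 C=4): Tm = 2·10 + 4·9 = 56°C ✓; length 19 ✓ — passes.
Primer C (23 nt, A=6 T=5 G=9 C=3): Tm = 2·11 + 4·12 = 70°C, outside 53–66°C ✗; length 23, outside 17–22 ✗ — fails.
Primer D (20 nt, A=7 T=4 G=4 C=5): Tm = 2·11 + 4·9 = 58°C ✓; length 20 ✓ — passes.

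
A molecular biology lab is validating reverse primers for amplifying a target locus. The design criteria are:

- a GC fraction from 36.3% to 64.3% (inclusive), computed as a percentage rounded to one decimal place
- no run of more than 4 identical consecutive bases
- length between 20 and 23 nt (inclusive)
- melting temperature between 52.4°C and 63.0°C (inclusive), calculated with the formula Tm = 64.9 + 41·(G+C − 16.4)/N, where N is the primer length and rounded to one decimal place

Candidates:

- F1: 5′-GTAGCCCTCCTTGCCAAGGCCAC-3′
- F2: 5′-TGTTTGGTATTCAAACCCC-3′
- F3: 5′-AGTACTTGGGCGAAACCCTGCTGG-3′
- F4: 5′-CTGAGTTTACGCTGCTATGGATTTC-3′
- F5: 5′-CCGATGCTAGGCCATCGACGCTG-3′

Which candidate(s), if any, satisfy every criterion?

None of the candidates satisfy all criteria.

F1 (23 nt, A=4 T=4 G=5 C=10): GC 15/23 = 65.2%, outside 36.3–64.3% ✗; longest run = 3 ✓; length 23 ✓; Tm = 64.9 + 41·(15 − 16.4)/23 = 62.4°C ✓ — fails.
F2 (19 nt, A=4 T=7 G=3 C=5): GC 8/19 = 42.1% ✓; longest run = 4 ✓; length 19, outside 20–23 ✗; Tm = 64.9 + 41·(8 − 16.4)/19 = 46.8°C, outside 52.4–63.0°C ✗ — fails.
F3 (24 nt, A=5 T=5 G=8 C=6): GC 14/24 = 58.3% ✓; longest run = 3 ✓; length 24, outside 20–23 ✗; Tm = 64.9 + 41·(14 − 16.4)/24 = 60.8°C ✓ — fails.
F4 (25 nt, A=4 T=10 G=6 C=5): GC 11/25 = 44.0% ✓; longest run = 3 ✓; length 25, outside 20–23 ✗; Tm = 64.9 + 41·(11 − 16.4)/25 = 56.0°C ✓ — fails.
F5 (23 nt, A=4 T=4 G=7 C=8): GC 15/23 = 65.2%, outside 36.3–64.3% ✗; longest run = 2 ✓; length 23 ✓; Tm = 64.9 + 41·(15 − 16.4)/23 = 62.4°C ✓ — fails.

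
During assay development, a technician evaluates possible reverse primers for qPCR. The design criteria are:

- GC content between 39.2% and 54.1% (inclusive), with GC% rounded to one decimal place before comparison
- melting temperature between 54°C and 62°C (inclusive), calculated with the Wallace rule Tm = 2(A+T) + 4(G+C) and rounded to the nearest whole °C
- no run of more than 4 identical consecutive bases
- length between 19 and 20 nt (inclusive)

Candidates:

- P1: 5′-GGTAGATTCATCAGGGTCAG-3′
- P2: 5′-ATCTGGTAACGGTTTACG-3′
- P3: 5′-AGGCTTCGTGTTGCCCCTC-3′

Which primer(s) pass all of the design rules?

P1 only.

P1 (20 nt, A=5 T=5 G=7 C=3): GC 10/20 = 50.0% ✓; Tm = 2·10 + 4·10 = 60°C ✓; longest run = 3 ✓; length 20 ✓ — passes.
P2 (18 nt, A=4 T=6 G=5 C=3): GC 8/18 = 44.4% ✓; Tm = 2·10 + 4·8 = 52°C, outside 54–62°C ✗; longest run = 3 ✓; length 18, outside 19–20 ✗ — fails.
P3 (19 nt, A=1 T=6 G=5 C=7): GC 12/19 = 63.2%, outside 39.2–54.1% ✗; Tm = 2·7 + 4·12 = 62°C ✓; longest run = 4 ✓; length 19 ✓ — fails.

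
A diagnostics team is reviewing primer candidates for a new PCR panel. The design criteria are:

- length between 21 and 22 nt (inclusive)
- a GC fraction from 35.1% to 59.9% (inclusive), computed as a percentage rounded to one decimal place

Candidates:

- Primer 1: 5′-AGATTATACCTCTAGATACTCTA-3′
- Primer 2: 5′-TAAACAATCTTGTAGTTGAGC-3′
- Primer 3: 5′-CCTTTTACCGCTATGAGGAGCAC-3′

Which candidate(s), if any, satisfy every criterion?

Primer 1 (23 nt, A=8 T=8 G=2 C=5): length 23, outside 21–22 ✗; GC 7/23 = 30.4%, outside 35.1–59.9% ✗ — fails.
Primer 2 (21 nt, A=7 T=7 G=4 C=3): length 21 ✓; GC 7/21 = 33.3%, outside 35.1–59.9% ✗ — fails.
Primer 3 (23 nt, A=5 T=6 G=5 C=7): length 23, outside 21–22 ✗; GC 12/23 = 52.2% ✓ — fails.

None of the candidates satisfy all criteria.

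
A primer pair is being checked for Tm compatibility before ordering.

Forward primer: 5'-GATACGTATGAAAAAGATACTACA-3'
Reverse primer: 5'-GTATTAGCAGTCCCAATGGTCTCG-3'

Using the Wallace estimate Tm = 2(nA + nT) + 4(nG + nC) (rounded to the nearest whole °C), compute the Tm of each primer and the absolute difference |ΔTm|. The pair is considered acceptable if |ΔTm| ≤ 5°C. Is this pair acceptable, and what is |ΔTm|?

|ΔTm| = 10°C; the pair is not acceptable.

Forward: A=12 T=5 G=4 C=3 → Tm = 2·17 + 4·7 = 62°C.
Reverse: A=5 T=7 G=6 C=6 → Tm = 2·12 + 4·12 = 72°C.
|ΔTm| = |62 − 72| = 10°C, > 5°C.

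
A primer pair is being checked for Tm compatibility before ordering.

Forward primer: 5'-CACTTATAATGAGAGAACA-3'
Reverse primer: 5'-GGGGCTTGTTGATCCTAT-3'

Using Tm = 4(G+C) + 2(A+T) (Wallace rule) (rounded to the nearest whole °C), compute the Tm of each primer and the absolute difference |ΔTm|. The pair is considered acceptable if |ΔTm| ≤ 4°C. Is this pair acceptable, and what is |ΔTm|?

|ΔTm| = 4°C; the pair is acceptable.

Forward: A=9 T=4 G=3 C=3 → Tm = 2·13 + 4·6 = 50°C.
Reverse: A=2 T=7 G=6 C=3 → Tm = 2·9 + 4·9 = 54°C.
|ΔTm| = |50 − 54| = 4°C, ≤ 4°C.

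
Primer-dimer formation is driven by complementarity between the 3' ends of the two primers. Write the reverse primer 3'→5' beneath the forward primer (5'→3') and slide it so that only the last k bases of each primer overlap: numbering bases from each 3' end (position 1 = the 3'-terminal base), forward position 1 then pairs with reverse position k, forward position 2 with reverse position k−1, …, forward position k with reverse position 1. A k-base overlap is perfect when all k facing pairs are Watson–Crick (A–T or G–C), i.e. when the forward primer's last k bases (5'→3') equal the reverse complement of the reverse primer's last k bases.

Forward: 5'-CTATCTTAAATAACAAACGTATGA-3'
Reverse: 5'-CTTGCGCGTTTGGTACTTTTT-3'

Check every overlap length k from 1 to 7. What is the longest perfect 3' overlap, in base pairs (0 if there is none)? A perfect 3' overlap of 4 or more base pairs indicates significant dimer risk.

Longest perfect overlap: 1 complementary base pair; below the dimer-risk threshold (threshold 4).

Last 7 bases (5'→3') — forward …CGTATGA, reverse …ACTTTTT.
Reverse complement of the reverse primer's last 7 bases: AAAAAGT; its first k bases are the reverse complement of the reverse primer's last k bases, so a perfect k-base overlap needs the forward primer's last k bases to equal them.
Comparing (forward last k vs required): k=1: A vs A ✓; k=2: GA vs AA ✗; k=3: TGA vs AAA ✗; k=4: ATGA vs AAAA ✗; k=5: TATGA vs AAAAA ✗; k=6: GTATGA vs AAAAAG ✗; k=7: CGTATGA vs AAAAAGT ✗.
Only k = 1 is perfect, so the longest perfect 3' overlap is 1.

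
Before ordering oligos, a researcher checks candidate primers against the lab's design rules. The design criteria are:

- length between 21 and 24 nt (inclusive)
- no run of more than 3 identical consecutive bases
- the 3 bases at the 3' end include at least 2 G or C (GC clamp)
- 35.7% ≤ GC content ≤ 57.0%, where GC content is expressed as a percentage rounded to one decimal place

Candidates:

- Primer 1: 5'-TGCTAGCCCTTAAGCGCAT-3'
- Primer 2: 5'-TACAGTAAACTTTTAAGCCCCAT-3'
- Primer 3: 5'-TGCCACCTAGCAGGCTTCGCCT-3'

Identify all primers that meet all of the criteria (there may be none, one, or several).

None of the candidates satisfy all criteria.

Primer 1 (19 nt, A=4 T=5 G=4 C=6): length 19, outside 21–24 ✗; longest run = 3 ✓; 3' end CAT has 1 G/C, need ≥2 ✗; GC 10/19 = 52.6% ✓ — fails.
Primer 2 (23 nt, A=8 T=7 G=2 C=6): length 23 ✓; longest run = 4, exceeds 3 ✗; 3' end CAT has 1 G/C, need ≥2 ✗; GC 8/23 = 34.8%, outside 35.7–57.0% ✗ — fails.
Primer 3 (22 nt, A=3 T=5 G=5 C=9): length 22 ✓; longest run = 2 ✓; 3' end CCT has 2 G/C ✓; GC 14/22 = 63.6%, outside 35.7–57.0% ✗ — fails.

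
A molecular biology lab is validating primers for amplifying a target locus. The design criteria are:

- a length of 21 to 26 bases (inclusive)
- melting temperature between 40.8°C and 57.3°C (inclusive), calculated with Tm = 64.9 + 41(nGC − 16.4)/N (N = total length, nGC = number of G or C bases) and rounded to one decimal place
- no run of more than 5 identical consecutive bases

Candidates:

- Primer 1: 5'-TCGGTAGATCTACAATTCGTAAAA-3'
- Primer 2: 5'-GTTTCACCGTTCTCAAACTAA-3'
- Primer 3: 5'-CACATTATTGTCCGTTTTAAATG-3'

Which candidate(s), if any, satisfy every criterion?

Primer 1 (24 nt, A=9 T=7 G=4 C=4): length 24 ✓; Tm = 64.9 + 41·(8 − 16.4)/24 = 50.6°C ✓; longest run = 4 ✓ — passes.
Primer 2 (21 nt, A=6 T=7 G=2 C=6): length 21 ✓; Tm = 64.9 + 41·(8 − 16.4)/21 = 48.5°C ✓; longest run = 3 ✓ — passes.
Primer 3 (23 nt, A=6 T=10 G=3 C=4): length 23 ✓; Tm = 64.9 + 41·(7 − 16.4)/23 = 48.1°C ✓; longest run = 4 ✓ — passes.

Primer 1, Primer 2 and Primer 3.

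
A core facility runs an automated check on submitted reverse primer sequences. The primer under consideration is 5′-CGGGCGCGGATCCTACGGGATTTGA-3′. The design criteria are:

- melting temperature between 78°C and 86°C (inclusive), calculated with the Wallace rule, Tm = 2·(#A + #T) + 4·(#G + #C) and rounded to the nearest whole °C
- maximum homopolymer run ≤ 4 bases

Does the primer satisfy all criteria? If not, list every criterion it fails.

Base counts: A=4, T=5, G=10, C=6 (length 25).
Tm: Tm = 2·9 + 4·16 = 82°C ✓
homopolymer run: longest run = 3 ✓

Meets all criteria.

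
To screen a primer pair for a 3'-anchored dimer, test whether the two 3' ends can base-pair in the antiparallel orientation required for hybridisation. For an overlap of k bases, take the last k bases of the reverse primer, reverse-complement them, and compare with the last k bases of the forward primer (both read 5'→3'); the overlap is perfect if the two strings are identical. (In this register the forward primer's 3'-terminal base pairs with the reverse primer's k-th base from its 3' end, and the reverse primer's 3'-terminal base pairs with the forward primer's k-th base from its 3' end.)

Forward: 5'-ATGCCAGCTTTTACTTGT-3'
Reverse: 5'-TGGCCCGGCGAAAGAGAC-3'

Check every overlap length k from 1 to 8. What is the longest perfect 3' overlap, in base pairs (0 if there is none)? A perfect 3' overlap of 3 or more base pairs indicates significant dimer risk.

Last 8 bases (5'→3') — forward …TTACTTGT, reverse …AAAGAGAC.
Reverse complement of the reverse primer's last 8 bases: GTCTCTTT; its first k bases are the reverse complement of the reverse primer's last k bases, so a perfect k-base overlap needs the forward primer's last k bases to equal them.
Comparing (forward last k vs required): k=1: T vs G ✗; k=2: GT vs GT ✓; k=3: TGT vs GTC ✗; k=4: TTGT vs GTCT ✗; k=5: CTTGT vs GTCTC ✗; k=6: ACTTGT vs GTCTCT ✗; k=7: TACTTGT vs GTCTCTT ✗; k=8: TTACTTGT vs GTCTCTTT ✗.
Only k = 2 is perfect, so the longest perfect 3' overlap is 2.

Longest perfect overlap: 2 complementary base pairs; below the dimer-risk threshold (threshold 3).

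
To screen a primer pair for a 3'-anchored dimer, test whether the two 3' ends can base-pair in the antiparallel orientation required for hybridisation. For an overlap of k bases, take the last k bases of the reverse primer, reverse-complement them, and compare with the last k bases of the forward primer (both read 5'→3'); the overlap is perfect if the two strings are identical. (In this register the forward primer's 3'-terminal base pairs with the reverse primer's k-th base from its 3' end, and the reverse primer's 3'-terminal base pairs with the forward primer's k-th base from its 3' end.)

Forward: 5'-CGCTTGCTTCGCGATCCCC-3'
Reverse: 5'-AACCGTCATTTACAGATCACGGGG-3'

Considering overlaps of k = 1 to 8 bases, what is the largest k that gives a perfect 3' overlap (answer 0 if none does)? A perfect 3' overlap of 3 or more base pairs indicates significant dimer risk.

Last 8 bases (5'→3') — forward …CGATCCCC, reverse …TCACGGGG.
Reverse complement of the reverse primer's last 8 bases: CCCCGTGA; its first k bases are the reverse complement of the reverse primer's last k bases, so a perfect k-base overlap needs the forward primer's last k bases to equal them.
Comparing (forward last k vs required): k=1: C vs C ✓; k=2: CC vs CC ✓; k=3: CCC vs CCC ✓; k=4: CCCC vs CCCC ✓; k=5: TCCCC vs CCCCG ✗; k=6: ATCCCC vs CCCCGT ✗; k=7: GATCCCC vs CCCCGTG ✗; k=8: CGATCCCC vs CCCCGTGA ✗.
Perfect overlaps at k = 1, 2, 3, 4; the largest is 4.

Longest perfect overlap: 4 complementary base pairs; significant dimer risk (threshold 3).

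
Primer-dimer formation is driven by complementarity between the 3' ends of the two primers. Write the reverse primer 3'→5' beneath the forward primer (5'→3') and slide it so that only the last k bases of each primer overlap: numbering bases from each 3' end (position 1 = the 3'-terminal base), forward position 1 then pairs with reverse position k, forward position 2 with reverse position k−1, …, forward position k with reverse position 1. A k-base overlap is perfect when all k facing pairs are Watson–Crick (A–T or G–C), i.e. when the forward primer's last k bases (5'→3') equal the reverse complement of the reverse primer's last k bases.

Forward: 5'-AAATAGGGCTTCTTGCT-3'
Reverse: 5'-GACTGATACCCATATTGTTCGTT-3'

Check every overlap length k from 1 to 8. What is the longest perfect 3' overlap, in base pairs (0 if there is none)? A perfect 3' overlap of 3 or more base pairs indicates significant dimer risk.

Longest perfect overlap: 0 complementary base pairs; below the dimer-risk threshold (threshold 3).

Last 8 bases (5'→3') — forward …TTCTTGCT, reverse …TGTTCGTT.
Reverse complement of the reverse primer's last 8 bases: AACGAACA; its first k bases are the reverse complement of the reverse primer's last k bases, so a perfect k-base overlap needs the forward primer's last k bases to equal them.
Comparing (forward last k vs required): k=1: T vs A ✗; k=2: CT vs AA ✗; k=3: GCT vs AAC ✗; k=4: TGCT vs AACG ✗; k=5: TTGCT vs AACGA ✗; k=6: CTTGCT vs AACGAA ✗; k=7: TCTTGCT vs AACGAAC ✗; k=8: TTCTTGCT vs AACGAACA ✗.
No overlap length from 1 to 8 is perfect, so the longest perfect 3' overlap is 0.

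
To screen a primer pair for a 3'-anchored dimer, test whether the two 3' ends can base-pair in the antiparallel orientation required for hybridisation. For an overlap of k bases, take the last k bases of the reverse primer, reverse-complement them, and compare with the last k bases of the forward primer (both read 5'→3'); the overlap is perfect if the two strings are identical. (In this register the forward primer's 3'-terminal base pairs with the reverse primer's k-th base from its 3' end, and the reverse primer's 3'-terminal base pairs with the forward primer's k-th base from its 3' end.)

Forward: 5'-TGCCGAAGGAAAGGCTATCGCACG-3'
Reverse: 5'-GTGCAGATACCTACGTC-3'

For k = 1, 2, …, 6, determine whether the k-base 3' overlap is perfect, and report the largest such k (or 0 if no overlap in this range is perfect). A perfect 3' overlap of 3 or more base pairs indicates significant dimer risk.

Longest perfect overlap: 1 complementary base pair; below the dimer-risk threshold (threshold 3).

Last 6 bases (5'→3') — forward …CGCACG, reverse …TACGTC.
Reverse complement of the reverse primer's last 6 bases: GACGTA; its first k bases are the reverse complement of the reverse primer's last k bases, so a perfect k-base overlap needs the forward primer's last k bases to equal them.
Comparing (forward last k vs required): k=1: G vs G ✓; k=2: CG vs GA ✗; k=3: ACG vs GAC ✗; k=4: CACG vs GACG ✗; k=5: GCACG vs GACGT ✗; k=6: CGCACG vs GACGTA ✗.
Only k = 1 is perfect, so the longest perfect 3' overlap is 1.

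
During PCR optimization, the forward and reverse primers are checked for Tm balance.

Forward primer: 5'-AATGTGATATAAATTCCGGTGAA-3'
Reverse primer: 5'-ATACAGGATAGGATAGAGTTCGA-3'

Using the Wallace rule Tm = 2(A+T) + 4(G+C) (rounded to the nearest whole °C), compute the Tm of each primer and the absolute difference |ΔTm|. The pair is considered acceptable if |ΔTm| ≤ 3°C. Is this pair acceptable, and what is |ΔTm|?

Forward: A=9 T=7 G=5 C=2 → Tm = 2·16 + 4·7 = 60°C.
Reverse: A=9 T=5 G=7 C=2 → Tm = 2·14 + 4·9 = 64°C.
|ΔTm| = |60 − 64| = 4°C, > 3°C.

|ΔTm| = 4°C; the pair is not acceptable.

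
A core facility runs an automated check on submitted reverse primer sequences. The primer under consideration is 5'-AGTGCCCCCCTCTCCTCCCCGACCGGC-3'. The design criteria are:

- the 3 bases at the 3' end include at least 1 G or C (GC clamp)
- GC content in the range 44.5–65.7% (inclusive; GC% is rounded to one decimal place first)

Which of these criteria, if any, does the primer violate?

Fails: GC content.

Base counts: A=2, T=4, G=5, C=16 (length 27).
GC clamp: 3' end GGC has 3 G/C ✓
GC content: GC 21/27 = 77.8%, outside 44.5–65.7% ✗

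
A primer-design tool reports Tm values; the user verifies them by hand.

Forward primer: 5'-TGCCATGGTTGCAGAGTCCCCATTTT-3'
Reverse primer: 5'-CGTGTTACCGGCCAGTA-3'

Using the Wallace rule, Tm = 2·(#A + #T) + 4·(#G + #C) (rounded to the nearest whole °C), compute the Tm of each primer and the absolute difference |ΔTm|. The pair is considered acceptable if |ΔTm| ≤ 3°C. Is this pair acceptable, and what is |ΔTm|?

|ΔTm| = 24°C; the pair is not acceptable.

Forward: A=4 T=9 G=6 C=7 → Tm = 2·13 + 4·13 = 78°C.
Reverse: A=3 T=4 G=5 C=5 → Tm = 2·7 + 4·10 = 54°C.
|ΔTm| = |78 − 54| = 24°C, > 3°C.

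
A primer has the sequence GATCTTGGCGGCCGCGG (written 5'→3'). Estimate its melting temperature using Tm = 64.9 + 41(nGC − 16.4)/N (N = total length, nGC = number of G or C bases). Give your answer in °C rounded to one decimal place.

Base counts: A=1, T=3, G=8, C=5; G+C = 13, N = 17.
Tm = 64.9 + 41·(13 − 16.4)/17 = 64.9 + -139.40/17 = 56.7°C.

56.7°C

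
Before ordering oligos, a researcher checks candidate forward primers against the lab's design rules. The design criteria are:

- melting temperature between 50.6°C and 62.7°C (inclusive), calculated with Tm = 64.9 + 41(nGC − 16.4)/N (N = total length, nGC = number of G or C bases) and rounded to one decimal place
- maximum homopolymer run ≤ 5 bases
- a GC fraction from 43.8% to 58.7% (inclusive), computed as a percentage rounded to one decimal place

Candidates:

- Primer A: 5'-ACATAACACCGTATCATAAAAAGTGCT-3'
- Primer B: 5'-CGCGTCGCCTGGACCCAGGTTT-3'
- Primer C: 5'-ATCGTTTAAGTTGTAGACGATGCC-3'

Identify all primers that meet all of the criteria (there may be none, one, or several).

Primer A (27 nt, A=12 T=6 G=3 C=6): Tm = 64.9 + 41·(9 − 16.4)/27 = 53.7°C ✓; longest run = 5 ✓; GC 9/27 = 33.3%, outside 43.8–58.7% ✗ — fails.
Primer B (22 nt, A=2 T=5 G=7 C=8): Tm = 64.9 + 41·(15 − 16.4)/22 = 62.3°C ✓; longest run = 3 ✓; GC 15/22 = 68.2%, outside 43.8–58.7% ✗ — fails.
Primer C (24 nt, A=6 T=8 G=6 C=4): Tm = 64.9 + 41·(10 − 16.4)/24 = 54.0°C ✓; longest run = 3 ✓; GC 10/24 = 41.7%, outside 43.8–58.7% ✗ — fails.

None of the candidates satisfy all criteria.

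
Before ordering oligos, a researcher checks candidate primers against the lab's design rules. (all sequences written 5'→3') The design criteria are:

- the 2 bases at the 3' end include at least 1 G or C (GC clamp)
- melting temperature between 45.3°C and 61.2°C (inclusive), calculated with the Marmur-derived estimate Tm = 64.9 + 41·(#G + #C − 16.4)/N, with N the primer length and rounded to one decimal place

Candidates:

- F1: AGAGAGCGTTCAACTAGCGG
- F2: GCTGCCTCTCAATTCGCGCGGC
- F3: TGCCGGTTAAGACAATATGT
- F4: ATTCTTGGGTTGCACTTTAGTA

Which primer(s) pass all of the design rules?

F1 (20 nt, A=6 T=3 G=7 C=4): 3' end GG has 2 G/C ✓; Tm = 64.9 + 41·(11 − 16.4)/20 = 53.8°C ✓ — passes.
F2 (22 nt, A=2 T=5 G=6 C=9): 3' end GC has 2 G/C ✓; Tm = 64.9 + 41·(15 − 16.4)/22 = 62.3°C, outside 45.3–61.2°C ✗ — fails.
F3 (20 nt, A=6 T=6 G=5 C=3): 3' end GT has 1 G/C ✓; Tm = 64.9 + 41·(8 − 16.4)/20 = 47.7°C ✓ — passes.
F4 (22 nt, A=4 T=10 G=5 C=3): 3' end TA has 0 G/C, need ≥1 ✗; Tm = 64.9 + 41·(8 − 16.4)/22 = 49.2°C ✓ — fails.

F1 and F3.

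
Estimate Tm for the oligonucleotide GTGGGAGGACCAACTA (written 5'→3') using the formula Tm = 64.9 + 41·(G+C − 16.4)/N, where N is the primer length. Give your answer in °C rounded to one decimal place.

45.9°C

Base counts: A=5, T=2, G=6, C=3; G+C = 9, N = 16.
Tm = 64.9 + 41·(9 − 16.4)/16 = 64.9 + -303.40/16 = 45.9°C.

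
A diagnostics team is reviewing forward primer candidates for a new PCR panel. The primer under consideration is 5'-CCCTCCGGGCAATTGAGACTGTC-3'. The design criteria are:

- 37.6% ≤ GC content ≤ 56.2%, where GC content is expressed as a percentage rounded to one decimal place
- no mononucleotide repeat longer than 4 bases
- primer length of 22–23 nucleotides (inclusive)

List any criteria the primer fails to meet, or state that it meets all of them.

Base counts: A=4, T=5, G=6, C=8 (length 23).
GC content: GC 14/23 = 60.9%, outside 37.6–56.2% ✗
homopolymer run: longest run = 3 ✓
length: length 23 ✓

Fails: GC content.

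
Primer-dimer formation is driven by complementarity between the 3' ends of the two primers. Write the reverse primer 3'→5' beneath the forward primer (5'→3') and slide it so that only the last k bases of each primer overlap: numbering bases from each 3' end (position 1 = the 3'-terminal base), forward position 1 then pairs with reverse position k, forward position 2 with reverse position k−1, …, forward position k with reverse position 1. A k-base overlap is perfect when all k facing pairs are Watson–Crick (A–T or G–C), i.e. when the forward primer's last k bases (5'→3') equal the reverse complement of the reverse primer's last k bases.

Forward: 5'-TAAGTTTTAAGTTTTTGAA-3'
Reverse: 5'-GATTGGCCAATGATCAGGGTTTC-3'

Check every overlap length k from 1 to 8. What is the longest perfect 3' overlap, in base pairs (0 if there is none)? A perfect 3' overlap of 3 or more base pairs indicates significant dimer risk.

Last 8 bases (5'→3') — forward …TTTTTGAA, reverse …AGGGTTTC.
Reverse complement of the reverse primer's last 8 bases: GAAACCCT; its first k bases are the reverse complement of the reverse primer's last k bases, so a perfect k-base overlap needs the forward primer's last k bases to equal them.
Comparing (forward last k vs required): k=1: A vs G ✗; k=2: AA vs GA ✗; k=3: GAA vs GAA ✓; k=4: TGAA vs GAAA ✗; k=5: TTGAA vs GAAAC ✗; k=6: TTTGAA vs GAAACC ✗; k=7: TTTTGAA vs GAAACCC ✗; k=8: TTTTTGAA vs GAAACCCT ✗.
Only k = 3 is perfect, so the longest perfect 3' overlap is 3.

Longest perfect overlap: 3 complementary base pairs; significant dimer risk (threshold 3).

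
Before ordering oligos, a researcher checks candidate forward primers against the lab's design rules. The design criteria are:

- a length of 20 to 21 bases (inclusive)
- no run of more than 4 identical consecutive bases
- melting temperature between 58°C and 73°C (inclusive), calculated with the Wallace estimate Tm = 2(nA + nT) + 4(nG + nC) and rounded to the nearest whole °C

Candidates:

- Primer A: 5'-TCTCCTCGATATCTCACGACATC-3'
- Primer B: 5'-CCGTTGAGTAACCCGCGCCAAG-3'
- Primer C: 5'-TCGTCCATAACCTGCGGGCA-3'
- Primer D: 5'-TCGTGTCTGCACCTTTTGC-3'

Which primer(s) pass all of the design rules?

Primer C only.

Primer A (23 nt, A=5 T=7 G=2 C=9): length 23, outside 20–21 ✗; longest run = 2 ✓; Tm = 2·12 + 4·11 = 68°C ✓ — fails.
Primer B (22 nt, A=5 T=3 G=6 C=8): length 22, outside 20–21 ✗; longest run = 3 ✓; Tm = 2·8 + 4·14 = 72°C ✓ — fails.
Primer C (20 nt, A=4 T=4 G=5 C=7): length 20 ✓; longest run = 3 ✓; Tm = 2·8 + 4·12 = 64°C ✓ — passes.
Primer D (19 nt, A=1 T=8 G=4 C=6): length 19, outside 20–21 ✗; longest run = 4 ✓; Tm = 2·9 + 4·10 = 58°C ✓ — fails.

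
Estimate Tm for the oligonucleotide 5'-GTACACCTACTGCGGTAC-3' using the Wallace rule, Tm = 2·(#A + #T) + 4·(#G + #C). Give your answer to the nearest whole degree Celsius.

Base counts: A=4, T=4, G=4, C=6 (length 18).
Tm = 2·(4+4) + 4·(4+6) = 2·8 + 4·10 = 16 + 40 = 56°C.

56°C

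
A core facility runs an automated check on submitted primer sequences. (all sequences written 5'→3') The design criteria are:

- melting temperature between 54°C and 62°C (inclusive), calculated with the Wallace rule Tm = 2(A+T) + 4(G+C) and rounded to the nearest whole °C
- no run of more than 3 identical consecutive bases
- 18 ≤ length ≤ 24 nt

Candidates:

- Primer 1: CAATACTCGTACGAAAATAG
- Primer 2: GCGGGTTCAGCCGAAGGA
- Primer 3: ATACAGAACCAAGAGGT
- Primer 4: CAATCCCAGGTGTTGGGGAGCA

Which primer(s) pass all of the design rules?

Primer 2 only.

Primer 1 (20 nt, A=9 T=4 G=3 C=4): Tm = 2·13 + 4·7 = 54°C ✓; longest run = 4, exceeds 3 ✗; length 20 ✓ — fails.
Primer 2 (18 nt, A=4 T=2 G=8 C=4): Tm = 2·6 + 4·12 = 60°C ✓; longest run = 3 ✓; length 18 ✓ — passes.
Primer 3 (17 nt, A=8 T=2 G=4 C=3): Tm = 2·10 + 4·7 = 48°C, outside 54–62°C ✗; longest run = 2 ✓; length 17, outside 18–24 ✗ — fails.
Primer 4 (22 nt, A=5 T=4 G=8 C=5): Tm = 2·9 + 4·13 = 70°C, outside 54–62°C ✗; longest run = 4, exceeds 3 ✗; length 22 ✓ — fails.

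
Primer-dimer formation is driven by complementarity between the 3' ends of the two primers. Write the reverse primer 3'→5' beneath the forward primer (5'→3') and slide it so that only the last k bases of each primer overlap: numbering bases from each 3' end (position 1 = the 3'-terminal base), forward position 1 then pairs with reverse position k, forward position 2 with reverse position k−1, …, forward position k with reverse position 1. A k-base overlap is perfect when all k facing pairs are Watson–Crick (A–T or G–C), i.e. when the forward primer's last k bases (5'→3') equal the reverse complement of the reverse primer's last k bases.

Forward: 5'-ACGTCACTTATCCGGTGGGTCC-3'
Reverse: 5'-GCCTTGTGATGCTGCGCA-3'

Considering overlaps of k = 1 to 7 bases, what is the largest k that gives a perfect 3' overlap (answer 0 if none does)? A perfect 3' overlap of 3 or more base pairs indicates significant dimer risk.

Last 7 bases (5'→3') — forward …TGGGTCC, reverse …CTGCGCA.
Reverse complement of the reverse primer's last 7 bases: TGCGCAG; its first k bases are the reverse complement of the reverse primer's last k bases, so a perfect k-base overlap needs the forward primer's last k bases to equal them.
Comparing (forward last k vs required): k=1: C vs T ✗; k=2: CC vs TG ✗; k=3: TCC vs TGC ✗; k=4: GTCC vs TGCG ✗; k=5: GGTCC vs TGCGC ✗; k=6: GGGTCC vs TGCGCA ✗; k=7: TGGGTCC vs TGCGCAG ✗.
No overlap length from 1 to 7 is perfect, so the longest perfect 3' overlap is 0.

Longest perfect overlap: 0 complementary base pairs; below the dimer-risk threshold (threshold 3).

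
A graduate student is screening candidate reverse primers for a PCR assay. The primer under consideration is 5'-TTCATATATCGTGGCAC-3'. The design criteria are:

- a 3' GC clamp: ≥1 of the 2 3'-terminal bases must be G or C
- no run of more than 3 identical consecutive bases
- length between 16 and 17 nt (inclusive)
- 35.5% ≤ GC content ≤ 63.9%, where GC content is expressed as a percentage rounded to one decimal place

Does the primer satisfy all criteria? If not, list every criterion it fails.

Base counts: A=4, T=6, G=3, C=4 (length 17).
GC clamp: 3' end AC has 1 G/C ✓
homopolymer run: longest run = 2 ✓
length: length 17 ✓
GC content: GC 7/17 = 41.2% ✓

Meets all criteria.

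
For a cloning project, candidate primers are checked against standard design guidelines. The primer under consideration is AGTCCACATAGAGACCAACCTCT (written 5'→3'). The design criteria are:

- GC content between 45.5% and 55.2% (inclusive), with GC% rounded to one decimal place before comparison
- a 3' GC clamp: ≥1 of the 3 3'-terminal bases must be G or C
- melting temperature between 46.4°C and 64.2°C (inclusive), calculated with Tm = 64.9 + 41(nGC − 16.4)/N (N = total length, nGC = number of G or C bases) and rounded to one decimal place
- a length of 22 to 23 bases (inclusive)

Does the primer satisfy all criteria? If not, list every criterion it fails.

Meets all criteria.

Base counts: A=8, T=4, G=3, C=8 (length 23).
GC content: GC 11/23 = 47.8% ✓
GC clamp: 3' end TCT has 1 G/C ✓
Tm: Tm = 64.9 + 41·(11 − 16.4)/23 = 55.3°C ✓
length: length 23 ✓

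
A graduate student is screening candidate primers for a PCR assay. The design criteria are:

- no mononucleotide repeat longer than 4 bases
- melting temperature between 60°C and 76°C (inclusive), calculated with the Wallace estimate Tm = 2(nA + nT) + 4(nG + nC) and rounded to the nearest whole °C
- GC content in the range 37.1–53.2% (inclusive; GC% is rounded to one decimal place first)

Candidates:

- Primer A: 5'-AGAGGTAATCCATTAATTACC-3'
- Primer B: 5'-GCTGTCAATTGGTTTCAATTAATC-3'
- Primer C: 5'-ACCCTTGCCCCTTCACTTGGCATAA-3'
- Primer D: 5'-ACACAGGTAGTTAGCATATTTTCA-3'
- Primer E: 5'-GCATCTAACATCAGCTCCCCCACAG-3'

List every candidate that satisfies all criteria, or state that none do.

Primer A (21 nt, A=8 T=6 G=3 C=4): longest run = 2 ✓; Tm = 2·14 + 4·7 = 56°C, outside 60–76°C ✗; GC 7/21 = 33.3%, outside 37.1–53.2% ✗ — fails.
Primer B (24 nt, A=6 T=10 G=4 C=4): longest run = 3 ✓; Tm = 2·16 + 4·8 = 64°C ✓; GC 8/24 = 33.3%, outside 37.1–53.2% ✗ — fails.
Primer C (25 nt, A=5 T=7 G=3 C=10): longest run = 4 ✓; Tm = 2·12 + 4·13 = 76°C ✓; GC 13/25 = 52.0% ✓ — passes.
Primer D (24 nt, A=8 T=8 G=4 C=4): longest run = 4 ✓; Tm = 2·16 + 4·8 = 64°C ✓; GC 8/24 = 33.3%, outside 37.1–53.2% ✗ — fails.
Primer E (25 nt, A=7 T=4 G=3 C=11): longest run = 5, exceeds 4 ✗; Tm = 2·11 + 4·14 = 78°C, outside 60–76°C ✗; GC 14/25 = 56.0%, outside 37.1–53.2% ✗ — fails.

Primer C only.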